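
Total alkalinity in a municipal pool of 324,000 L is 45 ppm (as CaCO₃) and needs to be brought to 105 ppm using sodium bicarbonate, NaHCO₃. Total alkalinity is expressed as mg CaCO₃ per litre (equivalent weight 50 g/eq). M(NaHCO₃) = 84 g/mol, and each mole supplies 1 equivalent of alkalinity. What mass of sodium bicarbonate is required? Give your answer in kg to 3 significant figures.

32.7 kg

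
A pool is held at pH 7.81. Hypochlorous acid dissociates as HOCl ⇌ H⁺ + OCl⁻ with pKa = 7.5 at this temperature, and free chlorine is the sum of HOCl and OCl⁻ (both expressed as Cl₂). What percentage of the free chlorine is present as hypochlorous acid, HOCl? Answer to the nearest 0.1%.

32.9%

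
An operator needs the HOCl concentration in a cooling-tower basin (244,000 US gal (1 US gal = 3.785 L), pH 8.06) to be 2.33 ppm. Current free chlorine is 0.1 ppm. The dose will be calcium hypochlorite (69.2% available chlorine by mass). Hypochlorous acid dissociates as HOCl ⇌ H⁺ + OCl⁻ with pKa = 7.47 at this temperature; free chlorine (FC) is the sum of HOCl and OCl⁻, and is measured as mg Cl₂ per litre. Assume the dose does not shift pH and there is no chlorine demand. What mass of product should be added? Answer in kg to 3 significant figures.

15.1 kg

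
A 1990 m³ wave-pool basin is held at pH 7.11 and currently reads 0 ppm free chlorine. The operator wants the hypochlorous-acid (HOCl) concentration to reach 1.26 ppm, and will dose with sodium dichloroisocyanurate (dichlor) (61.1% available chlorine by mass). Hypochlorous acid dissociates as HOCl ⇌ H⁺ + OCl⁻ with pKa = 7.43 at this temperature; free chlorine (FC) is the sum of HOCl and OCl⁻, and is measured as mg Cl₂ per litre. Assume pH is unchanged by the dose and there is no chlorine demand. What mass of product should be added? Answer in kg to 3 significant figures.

6.07 kg

Volume: 1990 m³ = 1,990,000 L.
[OCl⁻]/[HOCl] = 10^(pH − pKa) = 10^(7.11 − 7.43) = 0.4786; fraction as HOCl = 1/(1 + 0.4786) = 0.6763.
Free chlorine required for 1.26 ppm HOCl: 1.26 / 0.6763 = 1.863 ppm.
FC to add: 1.863 − 0 = 1.863 mg/L as Cl₂.
Cl₂ equivalent: 1.863 mg/L × 1,990,000 L = 3708 g.
Product at 61.1% available Cl: 3708 / 0.611 = 6068 g.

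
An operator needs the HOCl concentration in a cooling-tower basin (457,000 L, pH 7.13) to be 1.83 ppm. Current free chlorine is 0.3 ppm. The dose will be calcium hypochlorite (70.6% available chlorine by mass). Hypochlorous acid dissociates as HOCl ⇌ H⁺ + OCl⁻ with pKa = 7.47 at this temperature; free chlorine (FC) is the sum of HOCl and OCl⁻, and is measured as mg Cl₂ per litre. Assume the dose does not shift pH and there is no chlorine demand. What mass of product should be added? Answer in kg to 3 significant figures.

1.53 kg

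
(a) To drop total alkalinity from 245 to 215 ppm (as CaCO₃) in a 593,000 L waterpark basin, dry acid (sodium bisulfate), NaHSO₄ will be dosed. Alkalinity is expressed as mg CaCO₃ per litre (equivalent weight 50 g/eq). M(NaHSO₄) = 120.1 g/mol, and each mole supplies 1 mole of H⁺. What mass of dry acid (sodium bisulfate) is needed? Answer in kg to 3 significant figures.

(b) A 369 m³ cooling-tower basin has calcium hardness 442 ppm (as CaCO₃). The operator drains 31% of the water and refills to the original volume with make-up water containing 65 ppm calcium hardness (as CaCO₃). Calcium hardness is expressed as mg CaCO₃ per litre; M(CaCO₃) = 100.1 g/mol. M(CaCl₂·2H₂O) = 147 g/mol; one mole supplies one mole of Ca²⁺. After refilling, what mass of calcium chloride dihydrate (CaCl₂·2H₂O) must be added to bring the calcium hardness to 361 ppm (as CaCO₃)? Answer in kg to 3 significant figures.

(a) 42.7 kg; (b) 19.4 kg

(a) Alkalinity to neutralize: (245 − 215) = 30 mg/L as CaCO₃ × 593,000 L = 17,790 g as CaCO₃.
(a) Equivalents of H⁺ required: 17,790 ÷ 50 g/eq = 355.8 eq = 355.8 mol NaHSO₄.
(a) Mass of NaHSO₄: 355.8 × 120.1 = 42,730 g.

(b) Volume: 369 m³ = 369,000 L.
(b) After draining 31% and refilling: 442 × 0.69 + 65 × 0.31 = 325.13 ppm.
(b) Deficit to target: 361 − 325.13 = 35.87 mg/L.
(b) As CaCO₃: 35.87 mg/L × 369,000 L = 13,240 g; ÷ 100.1 = 132.2 mol Ca²⁺.
(b) Mass: 132.2 × 147 = 19,440 g.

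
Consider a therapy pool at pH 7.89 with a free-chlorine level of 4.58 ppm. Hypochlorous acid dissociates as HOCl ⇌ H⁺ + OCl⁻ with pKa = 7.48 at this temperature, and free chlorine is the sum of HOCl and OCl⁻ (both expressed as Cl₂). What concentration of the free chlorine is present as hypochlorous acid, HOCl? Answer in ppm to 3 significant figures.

1.28 ppm

[OCl⁻]/[HOCl] = 10^(pH − pKa) = 10^(7.89 − 7.48) = 10^0.41 = 2.57.
Fraction as HOCl = 1 / (1 + 2.57) = 0.2801.
HOCl = 0.2801 × 4.58 ppm = 1.283 ppm.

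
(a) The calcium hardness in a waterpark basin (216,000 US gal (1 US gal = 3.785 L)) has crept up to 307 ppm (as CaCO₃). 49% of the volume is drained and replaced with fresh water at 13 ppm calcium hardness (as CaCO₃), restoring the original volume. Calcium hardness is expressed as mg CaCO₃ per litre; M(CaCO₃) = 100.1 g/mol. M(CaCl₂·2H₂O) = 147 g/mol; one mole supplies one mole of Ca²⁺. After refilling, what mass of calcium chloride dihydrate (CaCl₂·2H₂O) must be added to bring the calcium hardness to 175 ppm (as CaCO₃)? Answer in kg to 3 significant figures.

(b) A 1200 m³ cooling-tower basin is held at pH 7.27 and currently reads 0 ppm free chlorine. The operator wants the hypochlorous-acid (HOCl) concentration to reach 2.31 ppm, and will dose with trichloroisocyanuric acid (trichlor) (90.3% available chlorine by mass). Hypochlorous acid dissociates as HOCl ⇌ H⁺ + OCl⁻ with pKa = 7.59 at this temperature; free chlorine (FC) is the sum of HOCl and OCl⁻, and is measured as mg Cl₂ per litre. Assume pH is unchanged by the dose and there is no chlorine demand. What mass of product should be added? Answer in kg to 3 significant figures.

(a) 14.5 kg; (b) 4.54 kg

(a) Volume: 216,000 US gal × 3.785 L/gal = 817,560 L.
(a) After draining 49% and refilling: 307 × 0.51 + 13 × 0.49 = 162.94 ppm.
(a) Deficit to target: 175 − 162.94 = 12.06 mg/L.
(a) As CaCO₃: 12.06 mg/L × 817,560 L = 9860 g; ÷ 100.1 = 98.5 mol Ca²⁺.
(a) Mass: 98.5 × 147 = 14,480 g.

(b) Volume: 1200 m³ = 1,200,000 L.
(b) [OCl⁻]/[HOCl] = 10^(pH − pKa) = 10^(7.27 − 7.59) = 0.4786; fraction as HOCl = 1/(1 + 0.4786) = 0.6763.
(b) Free chlorine required for 2.31 ppm HOCl: 2.31 / 0.6763 = 3.416 ppm.
(b) FC to add: 3.416 − 0 = 3.416 mg/L as Cl₂.
(b) Cl₂ equivalent: 3.416 mg/L × 1,200,000 L = 4099 g.
(b) Product at 90.3% available Cl: 4099 / 0.903 = 4539 g.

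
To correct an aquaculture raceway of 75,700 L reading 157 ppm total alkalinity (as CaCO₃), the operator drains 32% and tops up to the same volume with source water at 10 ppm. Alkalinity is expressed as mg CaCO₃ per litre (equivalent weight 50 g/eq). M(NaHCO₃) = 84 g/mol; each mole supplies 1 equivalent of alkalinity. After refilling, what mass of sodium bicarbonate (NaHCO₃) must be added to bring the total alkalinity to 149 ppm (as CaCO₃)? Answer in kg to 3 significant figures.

After draining 32% and refilling: 157 × 0.68 + 10 × 0.32 = 109.96 ppm.
Deficit to target: 149 − 109.96 = 39.04 mg/L.
As CaCO₃: 39.04 mg/L × 75,700 L = 2955 g; ÷ 50 g/eq ÷ 1 = 59.11 mol NaHCO₃.
Mass: 59.11 × 84 = 4965 g.

4.96 kg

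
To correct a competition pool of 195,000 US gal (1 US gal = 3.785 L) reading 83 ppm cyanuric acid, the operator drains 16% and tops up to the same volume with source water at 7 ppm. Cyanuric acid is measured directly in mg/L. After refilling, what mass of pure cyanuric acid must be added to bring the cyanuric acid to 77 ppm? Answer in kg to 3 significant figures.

4.55 kg

Volume: 195,000 US gal × 3.785 L/gal = 738,075 L.
After draining 16% and refilling: 83 × 0.84 + 7 × 0.16 = 70.84 ppm.
Deficit to target: 77 − 70.84 = 6.16 mg/L.
Mass: 6.16 mg/L × 738,075 L = 4547 g cyanuric acid.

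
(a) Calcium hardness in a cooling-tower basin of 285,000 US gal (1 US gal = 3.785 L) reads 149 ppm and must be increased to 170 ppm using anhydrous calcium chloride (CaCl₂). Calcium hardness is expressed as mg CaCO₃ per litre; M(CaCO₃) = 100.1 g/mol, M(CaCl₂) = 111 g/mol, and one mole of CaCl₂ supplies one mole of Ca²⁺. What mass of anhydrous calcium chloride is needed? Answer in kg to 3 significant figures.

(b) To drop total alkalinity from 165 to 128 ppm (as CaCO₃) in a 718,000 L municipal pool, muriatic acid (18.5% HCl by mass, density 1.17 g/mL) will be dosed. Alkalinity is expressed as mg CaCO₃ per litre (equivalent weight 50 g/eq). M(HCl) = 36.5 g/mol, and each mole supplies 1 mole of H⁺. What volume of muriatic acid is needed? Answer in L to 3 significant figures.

(a) Volume: 285,000 US gal × 3.785 L/gal = 1,078,725 L.
(a) Hardness to add: (170 − 149) = 21 mg/L as CaCO₃ × 1,078,725 L = 22,650 g as CaCO₃.
(a) Moles of Ca²⁺ (1 mol Ca²⁺ ≡ 1 mol CaCO₃): 22,650 / 100.1 g/mol = 226.3 mol.
(a) Mass of CaCl₂: 226.3 × 111 = 25,120 g.

(b) Alkalinity to neutralize: (165 − 128) = 37 mg/L as CaCO₃ × 718,000 L = 26,570 g as CaCO₃.
(b) Equivalents of H⁺ required: 26,570 ÷ 50 g/eq = 531.3 eq = 531.3 mol HCl.
(b) Mass of HCl: 531.3 × 36.5 = 19,390 g.
(b) Mass of 18.5% solution: 19,390 / 0.185 = 104,800 g.
(b) Volume: 104,800 g ÷ 1.17 g/mL = 89,600 mL.

(a) 25.1 kg; (b) 89.6 L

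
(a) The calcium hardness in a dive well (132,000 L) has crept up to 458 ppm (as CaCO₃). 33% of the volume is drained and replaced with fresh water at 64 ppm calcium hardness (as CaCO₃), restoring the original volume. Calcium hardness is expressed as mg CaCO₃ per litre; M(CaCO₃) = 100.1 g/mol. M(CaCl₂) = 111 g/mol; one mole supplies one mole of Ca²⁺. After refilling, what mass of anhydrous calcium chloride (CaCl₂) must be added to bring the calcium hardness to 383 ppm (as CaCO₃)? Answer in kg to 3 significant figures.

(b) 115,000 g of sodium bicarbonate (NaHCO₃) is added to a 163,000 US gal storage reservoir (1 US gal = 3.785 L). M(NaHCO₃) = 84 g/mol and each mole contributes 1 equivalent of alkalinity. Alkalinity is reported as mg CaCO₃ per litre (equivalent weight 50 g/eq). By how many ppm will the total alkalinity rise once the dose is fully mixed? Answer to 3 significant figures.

(a) 8.05 kg; (b) 111 ppm

(a) After draining 33% and refilling: 458 × 0.67 + 64 × 0.33 = 327.98 ppm.
(a) Deficit to target: 383 − 327.98 = 55.02 mg/L.
(a) As CaCO₃: 55.02 mg/L × 132,000 L = 7263 g; ÷ 100.1 = 72.55 mol Ca²⁺.
(a) Mass: 72.55 × 111 = 8053 g.

(b) Volume: 163,000 US gal × 3.785 L/gal = 616,955 L.
(b) Moles of NaHCO₃: 115,000 g ÷ 84 g/mol = 1369 mol → 1369 eq of alkalinity.
(b) As CaCO₃: 1369 eq × 50 g/eq = 68,450 g.
(b) Rise: 68,450 g / 616,955 L × 1000 = 111 mg/L.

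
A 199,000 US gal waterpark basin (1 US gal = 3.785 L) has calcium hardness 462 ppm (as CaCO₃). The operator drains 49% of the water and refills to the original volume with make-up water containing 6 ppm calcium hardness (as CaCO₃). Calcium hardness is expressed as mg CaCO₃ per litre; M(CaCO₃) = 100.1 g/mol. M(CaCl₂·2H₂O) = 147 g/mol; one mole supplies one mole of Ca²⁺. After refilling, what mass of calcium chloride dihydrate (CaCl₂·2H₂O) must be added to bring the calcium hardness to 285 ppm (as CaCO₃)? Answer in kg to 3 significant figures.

Volume: 199,000 US gal × 3.785 L/gal = 753,215 L.
After draining 49% and refilling: 462 × 0.51 + 6 × 0.49 = 238.56 ppm.
Deficit to target: 285 − 238.56 = 46.44 mg/L.
As CaCO₃: 46.44 mg/L × 753,215 L = 34,980 g; ÷ 100.1 = 349.4 mol Ca²⁺.
Mass: 349.4 × 147 = 51,370 g.

51.4 kg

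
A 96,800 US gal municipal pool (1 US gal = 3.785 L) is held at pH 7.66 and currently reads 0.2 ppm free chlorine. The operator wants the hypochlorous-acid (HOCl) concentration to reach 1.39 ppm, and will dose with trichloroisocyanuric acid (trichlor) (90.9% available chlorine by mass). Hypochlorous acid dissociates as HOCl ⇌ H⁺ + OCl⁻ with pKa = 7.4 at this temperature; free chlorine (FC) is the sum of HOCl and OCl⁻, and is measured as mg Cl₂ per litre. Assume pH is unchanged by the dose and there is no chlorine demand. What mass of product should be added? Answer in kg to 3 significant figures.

Volume: 96,800 US gal × 3.785 L/gal = 366,388 L.
[OCl⁻]/[HOCl] = 10^(pH − pKa) = 10^(7.66 − 7.4) = 1.82; fraction as HOCl = 1/(1 + 1.82) = 0.3546.
Free chlorine required for 1.39 ppm HOCl: 1.39 / 0.3546 = 3.919 ppm.
FC to add: 3.919 − 0.2 = 3.719 mg/L as Cl₂.
Cl₂ equivalent: 3.719 mg/L × 366,388 L = 1363 g.
Product at 90.9% available Cl: 1363 / 0.909 = 1499 g.

1.50 kg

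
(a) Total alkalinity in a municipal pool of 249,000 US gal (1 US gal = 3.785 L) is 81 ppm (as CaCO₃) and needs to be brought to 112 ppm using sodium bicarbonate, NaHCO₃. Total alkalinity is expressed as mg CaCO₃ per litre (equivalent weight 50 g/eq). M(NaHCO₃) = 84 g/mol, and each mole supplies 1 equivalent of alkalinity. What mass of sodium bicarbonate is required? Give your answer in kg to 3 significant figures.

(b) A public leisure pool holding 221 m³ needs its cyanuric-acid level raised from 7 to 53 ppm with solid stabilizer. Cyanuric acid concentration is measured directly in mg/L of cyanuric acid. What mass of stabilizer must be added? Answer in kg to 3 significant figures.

(a) 49.1 kg; (b) 10.2 kg

(a) Volume: 249,000 US gal × 3.785 L/gal = 942,465 L.
(a) Alkalinity to add: (112 − 81) = 31 mg/L as CaCO₃ × 942,465 L = 29,220 g as CaCO₃.
(a) Equivalents: 29,220 g ÷ 50 g/eq = 584.3 eq.
(a) NaHCO₃ supplies 1 eq per mole → 584.3 mol.
(a) Mass: 584.3 mol × 84 g/mol = 49,080 g.

(b) Volume: 221 m³ = 221,000 L.
(b) CYA to add: (53 − 7) = 46 mg/L × 221,000 L = 10,170 g cyanuric acid.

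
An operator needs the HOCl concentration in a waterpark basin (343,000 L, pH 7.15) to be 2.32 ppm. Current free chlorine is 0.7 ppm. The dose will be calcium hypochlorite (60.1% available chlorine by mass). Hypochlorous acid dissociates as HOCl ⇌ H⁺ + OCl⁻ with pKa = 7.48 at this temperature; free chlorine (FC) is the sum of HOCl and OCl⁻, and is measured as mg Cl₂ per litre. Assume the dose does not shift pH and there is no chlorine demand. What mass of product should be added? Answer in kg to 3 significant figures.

[OCl⁻]/[HOCl] = 10^(pH − pKa) = 10^(7.15 − 7.48) = 0.4677; fraction as HOCl = 1/(1 + 0.4677) = 0.6813.
Free chlorine required for 2.32 ppm HOCl: 2.32 / 0.6813 = 3.405 ppm.
FC to add: 3.405 − 0.7 = 2.705 mg/L as Cl₂.
Cl₂ equivalent: 2.705 mg/L × 343,000 L = 927.9 g.
Product at 60.1% available Cl: 927.9 / 0.601 = 1544 g.

1.54 kg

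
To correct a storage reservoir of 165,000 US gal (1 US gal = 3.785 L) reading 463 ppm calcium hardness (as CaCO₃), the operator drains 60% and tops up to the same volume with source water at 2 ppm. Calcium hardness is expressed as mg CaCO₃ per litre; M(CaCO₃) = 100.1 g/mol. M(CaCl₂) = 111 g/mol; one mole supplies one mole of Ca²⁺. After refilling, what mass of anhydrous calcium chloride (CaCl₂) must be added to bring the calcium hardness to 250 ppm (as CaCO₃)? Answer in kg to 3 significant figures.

Volume: 165,000 US gal × 3.785 L/gal = 624,525 L.
After draining 60% and refilling: 463 × 0.40 + 2 × 0.60 = 186.4 ppm.
Deficit to target: 250 − 186.4 = 63.6 mg/L.
As CaCO₃: 63.6 mg/L × 624,525 L = 39,720 g; ÷ 100.1 = 396.8 mol Ca²⁺.
Mass: 396.8 × 111 = 44,040 g.

44.0 kg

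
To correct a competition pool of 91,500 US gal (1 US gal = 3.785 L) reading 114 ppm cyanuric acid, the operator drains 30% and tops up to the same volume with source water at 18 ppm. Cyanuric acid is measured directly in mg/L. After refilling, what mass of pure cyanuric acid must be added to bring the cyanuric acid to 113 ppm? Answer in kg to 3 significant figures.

Volume: 91,500 US gal × 3.785 L/gal = 346,328 L.
After draining 30% and refilling: 114 × 0.70 + 18 × 0.30 = 85.2 ppm.
Deficit to target: 113 − 85.2 = 27.8 mg/L.
Mass: 27.8 mg/L × 346,328 L = 9628 g cyanuric acid.

9.63 kg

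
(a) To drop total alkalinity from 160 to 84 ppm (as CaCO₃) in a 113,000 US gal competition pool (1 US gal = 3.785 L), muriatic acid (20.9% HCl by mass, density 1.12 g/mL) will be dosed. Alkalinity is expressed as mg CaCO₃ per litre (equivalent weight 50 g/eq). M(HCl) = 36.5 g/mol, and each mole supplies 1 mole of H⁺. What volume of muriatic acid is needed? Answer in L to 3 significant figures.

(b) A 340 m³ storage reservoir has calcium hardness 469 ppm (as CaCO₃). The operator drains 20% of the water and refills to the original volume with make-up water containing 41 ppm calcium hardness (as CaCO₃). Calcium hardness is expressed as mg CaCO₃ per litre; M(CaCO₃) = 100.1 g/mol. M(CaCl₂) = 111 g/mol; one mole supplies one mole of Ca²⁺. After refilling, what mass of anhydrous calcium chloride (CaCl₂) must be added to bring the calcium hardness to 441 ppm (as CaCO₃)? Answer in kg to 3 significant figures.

(a) Volume: 113,000 US gal × 3.785 L/gal = 427,705 L.
(a) Alkalinity to neutralize: (160 − 84) = 76 mg/L as CaCO₃ × 427,705 L = 32,510 g as CaCO₃.
(a) Equivalents of H⁺ required: 32,510 ÷ 50 g/eq = 650.1 eq = 650.1 mol HCl.
(a) Mass of HCl: 650.1 × 36.5 = 23,730 g.
(a) Mass of 20.9% solution: 23,730 / 0.209 = 113,500 g.
(a) Volume: 113,500 g ÷ 1.12 g/mL = 101,400 mL.

(b) Volume: 340 m³ = 340,000 L.
(b) After draining 20% and refilling: 469 × 0.80 + 41 × 0.20 = 383.4 ppm.
(b) Deficit to target: 441 − 383.4 = 57.6 mg/L.
(b) As CaCO₃: 57.6 mg/L × 340,000 L = 19,580 g; ÷ 100.1 = 195.6 mol Ca²⁺.
(b) Mass: 195.6 × 111 = 21,720 g.

(a) 101 L; (b) 21.7 kg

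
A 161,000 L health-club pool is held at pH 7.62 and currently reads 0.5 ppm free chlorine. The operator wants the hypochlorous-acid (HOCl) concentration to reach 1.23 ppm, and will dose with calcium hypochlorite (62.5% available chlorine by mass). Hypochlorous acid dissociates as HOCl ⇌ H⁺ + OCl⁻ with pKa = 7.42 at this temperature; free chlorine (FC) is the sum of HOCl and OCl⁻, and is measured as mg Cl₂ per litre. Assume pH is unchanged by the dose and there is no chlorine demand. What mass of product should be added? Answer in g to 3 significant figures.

690 g

[OCl⁻]/[HOCl] = 10^(pH − pKa) = 10^(7.62 − 7.42) = 1.585; fraction as HOCl = 1/(1 + 1.585) = 0.3869.
Free chlorine required for 1.23 ppm HOCl: 1.23 / 0.3869 = 3.179 ppm.
FC to add: 3.179 − 0.5 = 2.679 mg/L as Cl₂.
Cl₂ equivalent: 2.679 mg/L × 161,000 L = 431.4 g.
Product at 62.5% available Cl: 431.4 / 0.625 = 690.2 g.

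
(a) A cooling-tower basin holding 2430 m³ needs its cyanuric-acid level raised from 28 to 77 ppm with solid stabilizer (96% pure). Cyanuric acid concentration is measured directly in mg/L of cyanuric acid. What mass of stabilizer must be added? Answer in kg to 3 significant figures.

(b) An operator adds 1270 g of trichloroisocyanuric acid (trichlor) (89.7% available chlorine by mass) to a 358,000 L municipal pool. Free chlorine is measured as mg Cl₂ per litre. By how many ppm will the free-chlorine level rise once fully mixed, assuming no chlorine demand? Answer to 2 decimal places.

(a) 124 kg; (b) 3.18 ppm

(a) Volume: 2430 m³ = 2,430,000 L.
(a) CYA to add: (77 − 28) = 49 mg/L × 2,430,000 L = 119,100 g cyanuric acid.
(a) At 96% purity: 119,100 / 0.96 = 124,000 g product.

(b) Available chlorine delivered: 1270 g × 0.897 = 1139 g as Cl₂.
(b) Concentration rise: 1139 g / 358,000 L = 3.182 mg/L = 3.18 ppm.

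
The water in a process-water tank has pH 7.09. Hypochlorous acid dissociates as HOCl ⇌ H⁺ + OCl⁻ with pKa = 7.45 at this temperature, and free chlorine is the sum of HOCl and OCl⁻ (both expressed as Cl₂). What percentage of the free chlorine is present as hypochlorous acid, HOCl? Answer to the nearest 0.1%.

69.6%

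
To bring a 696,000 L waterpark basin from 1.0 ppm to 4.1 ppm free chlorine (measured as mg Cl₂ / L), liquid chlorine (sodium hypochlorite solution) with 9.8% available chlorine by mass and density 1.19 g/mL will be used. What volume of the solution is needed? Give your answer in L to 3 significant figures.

18.5 L

Chlorine deficit: 4.1 − 1.0 = 3.1 ppm = 3.1 mg/L as Cl₂.
Cl₂ equivalent needed: 3.1 mg/L × 696,000 L = 2,158,000 mg = 2158 g.
Product at 9.8% available chlorine: 2158 / 0.098 = 22,020 g.
Volume at density 1.19 g/mL: 22,020 g ÷ 1.19 g/mL = 18,500 mL.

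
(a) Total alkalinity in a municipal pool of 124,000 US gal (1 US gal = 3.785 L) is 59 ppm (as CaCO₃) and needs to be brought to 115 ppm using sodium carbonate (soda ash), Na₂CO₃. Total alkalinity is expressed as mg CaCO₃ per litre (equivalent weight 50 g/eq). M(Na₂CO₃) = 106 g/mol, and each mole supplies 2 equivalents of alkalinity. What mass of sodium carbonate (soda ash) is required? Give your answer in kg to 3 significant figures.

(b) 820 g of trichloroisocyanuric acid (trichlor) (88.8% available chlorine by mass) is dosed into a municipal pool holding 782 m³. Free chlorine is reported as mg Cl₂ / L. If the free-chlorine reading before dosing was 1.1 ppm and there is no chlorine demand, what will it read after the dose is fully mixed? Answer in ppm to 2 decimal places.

(a) 27.9 kg; (b) 2.03 ppm

(a) Volume: 124,000 US gal × 3.785 L/gal = 469,340 L.
(a) Alkalinity to add: (115 − 59) = 56 mg/L as CaCO₃ × 469,340 L = 26,280 g as CaCO₃.
(a) Equivalents: 26,280 g ÷ 50 g/eq = 525.7 eq.
(a) Each mole of Na₂CO₃ supplies 2 eq, so 525.7 / 2 = 262.8 mol.
(a) Mass: 262.8 mol × 106 g/mol = 27,860 g.

(b) Volume: 782 m³ = 782,000 L.
(b) Available chlorine delivered: 820 g × 0.888 = 728.2 g as Cl₂.
(b) Concentration rise: 728.2 g / 782,000 L = 0.9312 mg/L = 0.93 ppm.
(b) Final FC: 1.1 + 0.93 = 2.03 ppm.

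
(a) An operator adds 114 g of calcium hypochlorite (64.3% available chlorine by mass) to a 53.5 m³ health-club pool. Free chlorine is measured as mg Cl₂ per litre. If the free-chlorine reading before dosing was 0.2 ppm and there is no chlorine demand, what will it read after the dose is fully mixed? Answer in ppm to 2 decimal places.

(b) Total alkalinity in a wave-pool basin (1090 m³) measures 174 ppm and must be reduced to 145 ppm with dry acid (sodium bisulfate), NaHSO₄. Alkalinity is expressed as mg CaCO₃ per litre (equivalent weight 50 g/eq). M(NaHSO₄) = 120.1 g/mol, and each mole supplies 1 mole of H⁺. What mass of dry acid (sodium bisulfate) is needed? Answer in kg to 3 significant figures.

(a) Volume: 53.5 m³ = 53,500 L.
(a) Available chlorine delivered: 114 g × 0.643 = 73.3 g as Cl₂.
(a) Concentration rise: 73.3 g / 53,500 L = 1.37 mg/L = 1.37 ppm.
(a) Final FC: 0.2 + 1.37 = 1.57 ppm.

(b) Volume: 1090 m³ = 1,090,000 L.
(b) Alkalinity to neutralize: (174 − 145) = 29 mg/L as CaCO₃ × 1,090,000 L = 31,610 g as CaCO₃.
(b) Equivalents of H⁺ required: 31,610 ÷ 50 g/eq = 632.2 eq = 632.2 mol NaHSO₄.
(b) Mass of NaHSO₄: 632.2 × 120.1 = 75,930 g.

(a) 1.57 ppm; (b) 75.9 kg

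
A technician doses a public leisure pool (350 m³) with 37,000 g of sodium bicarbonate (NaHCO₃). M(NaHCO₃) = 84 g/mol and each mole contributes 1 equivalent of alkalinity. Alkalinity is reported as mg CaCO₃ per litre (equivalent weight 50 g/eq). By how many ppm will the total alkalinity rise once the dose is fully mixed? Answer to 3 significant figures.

Volume: 350 m³ = 350,000 L.
Moles of NaHCO₃: 37,000 g ÷ 84 g/mol = 440.5 mol → 440.5 eq of alkalinity.
As CaCO₃: 440.5 eq × 50 g/eq = 22,020 g.
Rise: 22,020 g / 350,000 L × 1000 = 62.93 mg/L.

62.9 ppm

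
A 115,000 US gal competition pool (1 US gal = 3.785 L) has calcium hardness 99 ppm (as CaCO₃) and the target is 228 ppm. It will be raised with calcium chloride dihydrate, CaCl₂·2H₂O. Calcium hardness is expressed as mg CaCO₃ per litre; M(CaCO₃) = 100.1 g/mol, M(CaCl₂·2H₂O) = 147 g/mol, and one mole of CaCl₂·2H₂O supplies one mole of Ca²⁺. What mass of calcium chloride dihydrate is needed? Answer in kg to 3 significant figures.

82.5 kg

Volume: 115,000 US gal × 3.785 L/gal = 435,275 L.
Hardness to add: (228 − 99) = 129 mg/L as CaCO₃ × 435,275 L = 56,150 g as CaCO₃.
Moles of Ca²⁺ (1 mol Ca²⁺ ≡ 1 mol CaCO₃): 56,150 / 100.1 g/mol = 560.9 mol.
Mass of CaCl₂·2H₂O: 560.9 × 147 = 82,460 g.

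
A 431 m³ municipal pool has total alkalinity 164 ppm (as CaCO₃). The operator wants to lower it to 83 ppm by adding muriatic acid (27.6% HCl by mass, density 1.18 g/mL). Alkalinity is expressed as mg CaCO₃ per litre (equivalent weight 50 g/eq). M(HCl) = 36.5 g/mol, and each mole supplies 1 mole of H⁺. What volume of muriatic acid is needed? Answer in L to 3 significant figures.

Volume: 431 m³ = 431,000 L.
Alkalinity to neutralize: (164 − 83) = 81 mg/L as CaCO₃ × 431,000 L = 34,910 g as CaCO₃.
Equivalents of H⁺ required: 34,910 ÷ 50 g/eq = 698.2 eq = 698.2 mol HCl.
Mass of HCl: 698.2 × 36.5 = 25,490 g.
Mass of 27.6% solution: 25,490 / 0.276 = 92,340 g.
Volume: 92,340 g ÷ 1.18 g/mL = 78,250 mL.

78.3 L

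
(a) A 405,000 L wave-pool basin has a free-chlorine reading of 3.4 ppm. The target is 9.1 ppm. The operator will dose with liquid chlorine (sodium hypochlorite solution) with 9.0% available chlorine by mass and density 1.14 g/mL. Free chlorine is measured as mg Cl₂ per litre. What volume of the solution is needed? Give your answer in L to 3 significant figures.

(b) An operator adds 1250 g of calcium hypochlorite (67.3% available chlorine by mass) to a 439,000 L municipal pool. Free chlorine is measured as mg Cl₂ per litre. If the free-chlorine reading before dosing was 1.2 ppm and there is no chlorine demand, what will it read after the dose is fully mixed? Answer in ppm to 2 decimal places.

(a) 22.5 L; (b) 3.12 ppm

(a) Chlorine deficit: 9.1 − 3.4 = 5.7 ppm = 5.7 mg/L as Cl₂.
(a) Cl₂ equivalent needed: 5.7 mg/L × 405,000 L = 2,308,000 mg = 2308 g.
(a) Product at 9.0% available chlorine: 2308 / 0.09 = 25,650 g.
(a) Volume at density 1.14 g/mL: 25,650 g ÷ 1.14 g/mL = 22,500 mL.

(b) Available chlorine delivered: 1250 g × 0.673 = 841.2 g as Cl₂.
(b) Concentration rise: 841.2 g / 439,000 L = 1.916 mg/L = 1.92 ppm.
(b) Final FC: 1.2 + 1.92 = 3.12 ppm.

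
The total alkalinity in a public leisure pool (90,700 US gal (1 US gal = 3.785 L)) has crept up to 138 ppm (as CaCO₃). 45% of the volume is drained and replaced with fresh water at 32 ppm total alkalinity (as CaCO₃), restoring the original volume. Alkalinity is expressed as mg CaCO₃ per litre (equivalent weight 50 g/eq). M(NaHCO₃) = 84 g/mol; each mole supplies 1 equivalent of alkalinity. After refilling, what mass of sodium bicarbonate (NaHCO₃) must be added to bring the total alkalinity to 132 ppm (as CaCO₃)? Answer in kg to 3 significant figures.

24.1 kg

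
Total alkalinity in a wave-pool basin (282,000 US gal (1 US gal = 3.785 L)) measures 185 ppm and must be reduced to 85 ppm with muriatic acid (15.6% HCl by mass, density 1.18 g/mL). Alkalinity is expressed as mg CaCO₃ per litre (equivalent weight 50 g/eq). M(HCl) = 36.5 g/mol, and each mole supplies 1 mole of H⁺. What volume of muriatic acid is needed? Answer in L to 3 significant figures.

423 L

Volume: 282,000 US gal × 3.785 L/gal = 1,067,370 L.
Alkalinity to neutralize: (185 − 85) = 100 mg/L as CaCO₃ × 1,067,370 L = 106,700 g as CaCO₃.
Equivalents of H⁺ required: 106,700 ÷ 50 g/eq = 2135 eq = 2135 mol HCl.
Mass of HCl: 2135 × 36.5 = 77,920 g.
Mass of 15.6% solution: 77,920 / 0.156 = 499,500 g.
Volume: 499,500 g ÷ 1.18 g/mL = 423,300 mL.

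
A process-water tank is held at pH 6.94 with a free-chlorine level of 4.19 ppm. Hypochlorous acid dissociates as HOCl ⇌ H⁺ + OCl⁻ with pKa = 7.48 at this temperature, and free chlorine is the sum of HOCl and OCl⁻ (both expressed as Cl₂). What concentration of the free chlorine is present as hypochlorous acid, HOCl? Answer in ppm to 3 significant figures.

3.25 ppm

[OCl⁻]/[HOCl] = 10^(pH − pKa) = 10^(6.94 − 7.48) = 10^-0.54 = 0.2884.
Fraction as HOCl = 1 / (1 + 0.2884) = 0.7762.
HOCl = 0.7762 × 4.19 ppm = 3.252 ppm.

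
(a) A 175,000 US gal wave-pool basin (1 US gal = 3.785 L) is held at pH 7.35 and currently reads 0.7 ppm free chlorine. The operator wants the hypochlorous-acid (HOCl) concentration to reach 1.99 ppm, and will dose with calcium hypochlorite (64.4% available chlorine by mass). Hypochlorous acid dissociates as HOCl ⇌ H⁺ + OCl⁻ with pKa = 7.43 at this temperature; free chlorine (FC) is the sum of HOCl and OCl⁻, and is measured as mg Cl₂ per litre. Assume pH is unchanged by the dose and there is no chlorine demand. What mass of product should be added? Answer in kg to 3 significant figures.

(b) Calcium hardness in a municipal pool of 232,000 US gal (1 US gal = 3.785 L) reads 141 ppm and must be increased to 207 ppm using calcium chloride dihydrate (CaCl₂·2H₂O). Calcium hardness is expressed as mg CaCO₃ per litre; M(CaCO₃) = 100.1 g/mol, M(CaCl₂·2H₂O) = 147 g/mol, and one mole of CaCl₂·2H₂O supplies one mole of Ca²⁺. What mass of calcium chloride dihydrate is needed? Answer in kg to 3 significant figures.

(a) 3.03 kg; (b) 85.1 kg

(a) Volume: 175,000 US gal × 3.785 L/gal = 662,375 L.
(a) [OCl⁻]/[HOCl] = 10^(pH − pKa) = 10^(7.35 − 7.43) = 0.8318; fraction as HOCl = 1/(1 + 0.8318) = 0.5459.
(a) Free chlorine required for 1.99 ppm HOCl: 1.99 / 0.5459 = 3.645 ppm.
(a) FC to add: 3.645 − 0.7 = 2.945 mg/L as Cl₂.
(a) Cl₂ equivalent: 2.945 mg/L × 662,375 L = 1951 g.
(a) Product at 64.4% available Cl: 1951 / 0.644 = 3029 g.

(b) Volume: 232,000 US gal × 3.785 L/gal = 878,120 L.
(b) Hardness to add: (207 − 141) = 66 mg/L as CaCO₃ × 878,120 L = 57,960 g as CaCO₃.
(b) Moles of Ca²⁺ (1 mol Ca²⁺ ≡ 1 mol CaCO₃): 57,960 / 100.1 g/mol = 579 mol.
(b) Mass of CaCl₂·2H₂O: 579 × 147 = 85,110 g.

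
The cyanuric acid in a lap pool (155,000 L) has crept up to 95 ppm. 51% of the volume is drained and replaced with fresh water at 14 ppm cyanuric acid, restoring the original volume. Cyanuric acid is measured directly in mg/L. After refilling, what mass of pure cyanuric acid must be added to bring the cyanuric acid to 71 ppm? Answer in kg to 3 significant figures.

After draining 51% and refilling: 95 × 0.49 + 14 × 0.51 = 53.69 ppm.
Deficit to target: 71 − 53.69 = 17.31 mg/L.
Mass: 17.31 mg/L × 155,000 L = 2683 g cyanuric acid.

2.68 kg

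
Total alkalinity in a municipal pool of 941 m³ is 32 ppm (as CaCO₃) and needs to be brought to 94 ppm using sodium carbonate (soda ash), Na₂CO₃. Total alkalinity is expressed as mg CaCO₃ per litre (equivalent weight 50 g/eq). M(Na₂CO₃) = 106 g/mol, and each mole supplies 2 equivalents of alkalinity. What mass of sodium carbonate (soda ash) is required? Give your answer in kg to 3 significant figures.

Volume: 941 m³ = 941,000 L.
Alkalinity to add: (94 − 32) = 62 mg/L as CaCO₃ × 941,000 L = 58,340 g as CaCO₃.
Equivalents: 58,340 g ÷ 50 g/eq = 1167 eq.
Each mole of Na₂CO₃ supplies 2 eq, so 1167 / 2 = 583.4 mol.
Mass: 583.4 mol × 106 g/mol = 61,840 g.

61.8 kg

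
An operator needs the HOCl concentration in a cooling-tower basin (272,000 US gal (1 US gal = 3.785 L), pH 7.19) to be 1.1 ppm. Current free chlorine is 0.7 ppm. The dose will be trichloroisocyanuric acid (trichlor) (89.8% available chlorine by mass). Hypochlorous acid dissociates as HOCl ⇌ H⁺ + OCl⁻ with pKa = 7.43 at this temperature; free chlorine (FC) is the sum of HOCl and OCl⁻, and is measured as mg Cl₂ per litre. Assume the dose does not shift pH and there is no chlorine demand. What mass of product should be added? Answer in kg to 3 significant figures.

1.18 kg

Volume: 272,000 US gal × 3.785 L/gal = 1,029,520 L.
[OCl⁻]/[HOCl] = 10^(pH − pKa) = 10^(7.19 − 7.43) = 0.5754; fraction as HOCl = 1/(1 + 0.5754) = 0.6347.
Free chlorine required for 1.1 ppm HOCl: 1.1 / 0.6347 = 1.733 ppm.
FC to add: 1.733 − 0.7 = 1.033 mg/L as Cl₂.
Cl₂ equivalent: 1.033 mg/L × 1,029,520 L = 1063 g.
Product at 89.8% available Cl: 1063 / 0.898 = 1184 g.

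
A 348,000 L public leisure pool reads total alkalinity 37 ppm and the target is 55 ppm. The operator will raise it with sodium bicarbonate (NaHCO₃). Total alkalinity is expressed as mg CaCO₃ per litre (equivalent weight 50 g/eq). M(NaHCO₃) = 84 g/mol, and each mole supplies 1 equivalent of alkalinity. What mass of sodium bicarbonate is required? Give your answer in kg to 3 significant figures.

10.5 kg

Alkalinity to add: (55 − 37) = 18 mg/L as CaCO₃ × 348,000 L = 6264 g as CaCO₃.
Equivalents: 6264 g ÷ 50 g/eq = 125.3 eq.
NaHCO₃ supplies 1 eq per mole → 125.3 mol.
Mass: 125.3 mol × 84 g/mol = 10,520 g.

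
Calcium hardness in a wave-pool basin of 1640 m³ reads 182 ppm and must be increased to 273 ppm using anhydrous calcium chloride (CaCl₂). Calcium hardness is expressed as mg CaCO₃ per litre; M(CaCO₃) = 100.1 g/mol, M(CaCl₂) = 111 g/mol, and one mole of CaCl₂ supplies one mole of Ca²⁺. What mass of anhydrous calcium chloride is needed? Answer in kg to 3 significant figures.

165 kg

Volume: 1640 m³ = 1,640,000 L.
Hardness to add: (273 − 182) = 91 mg/L as CaCO₃ × 1,640,000 L = 149,200 g as CaCO₃.
Moles of Ca²⁺ (1 mol Ca²⁺ ≡ 1 mol CaCO₃): 149,200 / 100.1 g/mol = 1491 mol.
Mass of CaCl₂: 1491 × 111 = 165,500 g.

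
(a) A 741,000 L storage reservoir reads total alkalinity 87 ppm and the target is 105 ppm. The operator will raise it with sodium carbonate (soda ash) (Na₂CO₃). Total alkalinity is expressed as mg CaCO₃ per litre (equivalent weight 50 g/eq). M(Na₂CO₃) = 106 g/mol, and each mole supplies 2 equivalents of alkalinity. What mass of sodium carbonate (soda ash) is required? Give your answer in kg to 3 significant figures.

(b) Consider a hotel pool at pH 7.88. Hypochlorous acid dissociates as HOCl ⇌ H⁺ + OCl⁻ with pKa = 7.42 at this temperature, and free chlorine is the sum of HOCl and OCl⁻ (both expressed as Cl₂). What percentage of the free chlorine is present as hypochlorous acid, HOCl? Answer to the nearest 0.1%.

(a) 14.1 kg; (b) 25.7%

(a) Alkalinity to add: (105 − 87) = 18 mg/L as CaCO₃ × 741,000 L = 13,340 g as CaCO₃.
(a) Equivalents: 13,340 g ÷ 50 g/eq = 266.8 eq.
(a) Each mole of Na₂CO₃ supplies 2 eq, so 266.8 / 2 = 133.4 mol.
(a) Mass: 133.4 mol × 106 g/mol = 14,140 g.

(b) [OCl⁻]/[HOCl] = 10^(pH − pKa) = 10^(7.88 − 7.42) = 10^0.46 = 2.884.
(b) Fraction as HOCl = 1 / (1 + 2.884) = 0.2575.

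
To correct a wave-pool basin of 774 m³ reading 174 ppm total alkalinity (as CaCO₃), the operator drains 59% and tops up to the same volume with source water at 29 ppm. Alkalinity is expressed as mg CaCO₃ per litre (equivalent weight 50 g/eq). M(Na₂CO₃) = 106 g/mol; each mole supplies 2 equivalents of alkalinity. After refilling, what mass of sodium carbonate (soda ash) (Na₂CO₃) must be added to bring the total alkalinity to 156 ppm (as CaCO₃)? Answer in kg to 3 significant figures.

Volume: 774 m³ = 774,000 L.
After draining 59% and refilling: 174 × 0.41 + 29 × 0.59 = 88.45 ppm.
Deficit to target: 156 − 88.45 = 67.55 mg/L.
As CaCO₃: 67.55 mg/L × 774,000 L = 52,280 g; ÷ 50 g/eq ÷ 2 = 522.8 mol Na₂CO₃.
Mass: 522.8 × 106 = 55,420 g.

55.4 kg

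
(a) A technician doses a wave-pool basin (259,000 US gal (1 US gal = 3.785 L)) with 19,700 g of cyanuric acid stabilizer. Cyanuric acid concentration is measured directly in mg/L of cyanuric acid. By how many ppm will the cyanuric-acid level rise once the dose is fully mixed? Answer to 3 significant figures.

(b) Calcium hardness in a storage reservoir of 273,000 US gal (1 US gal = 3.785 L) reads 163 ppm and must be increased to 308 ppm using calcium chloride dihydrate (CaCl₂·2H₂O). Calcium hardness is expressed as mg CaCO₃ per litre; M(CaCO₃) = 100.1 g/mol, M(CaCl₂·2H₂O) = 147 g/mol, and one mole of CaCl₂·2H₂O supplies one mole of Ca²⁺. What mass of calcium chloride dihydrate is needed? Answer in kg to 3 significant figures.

(a) 20.1 ppm; (b) 220 kg

(a) Volume: 259,000 US gal × 3.785 L/gal = 980,315 L.
(a) Rise: 19,700 g / 980,315 L × 1000 = 20.1 mg/L.

(b) Volume: 273,000 US gal × 3.785 L/gal = 1,033,305 L.
(b) Hardness to add: (308 − 163) = 145 mg/L as CaCO₃ × 1,033,305 L = 149,800 g as CaCO₃.
(b) Moles of Ca²⁺ (1 mol Ca²⁺ ≡ 1 mol CaCO₃): 149,800 / 100.1 g/mol = 1497 mol.
(b) Mass of CaCl₂·2H₂O: 1497 × 147 = 220,000 g.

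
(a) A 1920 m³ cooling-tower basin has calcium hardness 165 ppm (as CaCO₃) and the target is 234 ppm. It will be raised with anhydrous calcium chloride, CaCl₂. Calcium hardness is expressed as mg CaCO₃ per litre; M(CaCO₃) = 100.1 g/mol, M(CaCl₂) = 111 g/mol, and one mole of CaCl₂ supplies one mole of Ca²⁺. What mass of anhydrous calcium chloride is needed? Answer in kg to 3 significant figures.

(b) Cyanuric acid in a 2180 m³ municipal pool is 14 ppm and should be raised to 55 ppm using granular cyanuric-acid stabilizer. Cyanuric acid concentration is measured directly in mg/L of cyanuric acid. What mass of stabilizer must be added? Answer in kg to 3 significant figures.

(a) 147 kg; (b) 89.4 kg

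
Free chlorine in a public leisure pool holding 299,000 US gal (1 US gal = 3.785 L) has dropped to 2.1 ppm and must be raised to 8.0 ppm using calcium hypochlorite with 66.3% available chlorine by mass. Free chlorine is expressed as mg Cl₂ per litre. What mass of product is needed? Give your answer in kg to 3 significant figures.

10.1 kg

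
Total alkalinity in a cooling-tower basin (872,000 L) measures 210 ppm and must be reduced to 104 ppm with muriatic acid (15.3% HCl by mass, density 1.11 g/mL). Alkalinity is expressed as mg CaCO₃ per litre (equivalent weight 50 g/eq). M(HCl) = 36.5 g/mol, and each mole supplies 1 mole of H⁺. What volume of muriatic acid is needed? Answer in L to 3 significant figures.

Alkalinity to neutralize: (210 − 104) = 106 mg/L as CaCO₃ × 872,000 L = 92,430 g as CaCO₃.
Equivalents of H⁺ required: 92,430 ÷ 50 g/eq = 1849 eq = 1849 mol HCl.
Mass of HCl: 1849 × 36.5 = 67,480 g.
Mass of 15.3% solution: 67,480 / 0.153 = 441,000 g.
Volume: 441,000 g ÷ 1.11 g/mL = 397,300 mL.

397 L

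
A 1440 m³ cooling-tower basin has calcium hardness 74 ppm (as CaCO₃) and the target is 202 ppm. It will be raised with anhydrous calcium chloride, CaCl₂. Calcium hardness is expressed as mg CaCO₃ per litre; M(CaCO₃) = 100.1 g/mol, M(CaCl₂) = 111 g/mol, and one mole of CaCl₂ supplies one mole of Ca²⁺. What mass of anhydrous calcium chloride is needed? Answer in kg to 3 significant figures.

Volume: 1440 m³ = 1,440,000 L.
Hardness to add: (202 − 74) = 128 mg/L as CaCO₃ × 1,440,000 L = 184,300 g as CaCO₃.
Moles of Ca²⁺ (1 mol Ca²⁺ ≡ 1 mol CaCO₃): 184,300 / 100.1 g/mol = 1841 mol.
Mass of CaCl₂: 1841 × 111 = 204,400 g.

204 kg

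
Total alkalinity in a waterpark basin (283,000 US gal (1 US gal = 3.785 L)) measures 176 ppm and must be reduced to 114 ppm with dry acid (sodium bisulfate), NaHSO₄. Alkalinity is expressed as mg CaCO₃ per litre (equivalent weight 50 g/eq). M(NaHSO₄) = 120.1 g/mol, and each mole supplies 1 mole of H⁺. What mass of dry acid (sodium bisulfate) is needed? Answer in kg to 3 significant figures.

Volume: 283,000 US gal × 3.785 L/gal = 1,071,155 L.
Alkalinity to neutralize: (176 − 114) = 62 mg/L as CaCO₃ × 1,071,155 L = 66,410 g as CaCO₃.
Equivalents of H⁺ required: 66,410 ÷ 50 g/eq = 1328 eq = 1328 mol NaHSO₄.
Mass of NaHSO₄: 1328 × 120.1 = 159,500 g.

160 kg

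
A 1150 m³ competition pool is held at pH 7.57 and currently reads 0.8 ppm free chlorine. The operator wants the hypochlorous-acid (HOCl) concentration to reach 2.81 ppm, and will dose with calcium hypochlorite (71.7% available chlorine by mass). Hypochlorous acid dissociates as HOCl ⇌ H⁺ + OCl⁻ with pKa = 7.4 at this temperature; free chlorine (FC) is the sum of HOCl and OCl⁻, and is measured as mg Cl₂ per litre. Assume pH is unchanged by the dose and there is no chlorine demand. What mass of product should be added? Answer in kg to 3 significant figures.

9.89 kg

Volume: 1150 m³ = 1,150,000 L.
[OCl⁻]/[HOCl] = 10^(pH − pKa) = 10^(7.57 − 7.4) = 1.479; fraction as HOCl = 1/(1 + 1.479) = 0.4034.
Free chlorine required for 2.81 ppm HOCl: 2.81 / 0.4034 = 6.966 ppm.
FC to add: 6.966 − 0.8 = 6.166 mg/L as Cl₂.
Cl₂ equivalent: 6.166 mg/L × 1,150,000 L = 7091 g.
Product at 71.7% available Cl: 7091 / 0.717 = 9890 g.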